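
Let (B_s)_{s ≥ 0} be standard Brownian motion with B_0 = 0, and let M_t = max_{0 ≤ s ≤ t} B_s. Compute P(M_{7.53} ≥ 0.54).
P(M_{7.53} ≥ 0.54) = 2·P(B_{7.53} ≥ 0.54) = 2(1 − Φ(0.54/√7.53)) ≈ 0.8440

By the reflection principle for Brownian motion, P(M_t ≥ a) = 2 · P(B_t ≥ a) for a ≥ 0. Since B_t ~ N(0, t), P(B_t ≥ 0.54) = 1 − Φ(0.54/√t) = 1 − Φ(0.54/√7.53) = 1 − Φ(0.1968). So
  P(M_{7.53} ≥ 0.54) = 2(1 − Φ(0.1968)) ≈ 0.8440.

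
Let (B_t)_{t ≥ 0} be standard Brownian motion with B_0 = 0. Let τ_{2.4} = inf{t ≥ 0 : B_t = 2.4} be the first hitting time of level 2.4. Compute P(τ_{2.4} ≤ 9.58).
P(τ_{2.4} ≤ 9.58) = 2(1 − Φ(2.4/√9.58)) = 2(1 − Φ(0.7754)) ≈ 0.4381

By the reflection principle for standard BM, P(τ_b ≤ t) = 2 · P(B_t ≥ b). Since B_t ~ N(0, t), P(B_t ≥ 2.4) = 1 − Φ(2.4/√t) = 1 − Φ(2.4/√9.58) = 1 − Φ(0.7754) ≈ 0.21905. Doubling: P(τ_{2.4} ≤ 9.58) ≈ 2 · 0.21905 = 0.43810 ≈ 0.4381.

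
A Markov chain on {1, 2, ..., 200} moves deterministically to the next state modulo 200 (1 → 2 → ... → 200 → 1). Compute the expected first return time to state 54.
E[T_54 | X_0 = 54] = 200

The chain cycles deterministically, so starting at state 54 it returns in exactly 200 steps. Equivalently, the stationary distribution is uniform π_j = 1/200 for every state j, so by Kac's formula E[T_54] = 1/π_54 = 200.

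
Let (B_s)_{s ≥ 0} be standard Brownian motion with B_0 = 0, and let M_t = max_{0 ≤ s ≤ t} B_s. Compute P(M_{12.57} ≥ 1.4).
P(M_{12.57} ≥ 1.4) = 2·P(B_{12.57} ≥ 1.4) = 2(1 − Φ(1.4/√12.57)) ≈ 0.6929

By the reflection principle for Brownian motion, P(M_t ≥ a) = 2 · P(B_t ≥ a) for a ≥ 0. Since B_t ~ N(0, t), P(B_t ≥ 1.4) = 1 − Φ(1.4/√t) = 1 − Φ(1.4/√12.57) = 1 − Φ(0.3949). So
  P(M_{12.57} ≥ 1.4) = 2(1 − Φ(0.3949)) ≈ 0.6929.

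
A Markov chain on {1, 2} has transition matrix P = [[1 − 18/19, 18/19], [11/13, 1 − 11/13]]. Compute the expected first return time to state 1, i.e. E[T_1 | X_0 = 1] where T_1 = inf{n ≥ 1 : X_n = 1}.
E[T_1 | X_0 = 1] = 1/π_1 = 443/209

For an irreducible recurrent Markov chain with stationary distribution π, E[T_i | X_0 = i] = 1/π_i (Kac's formula). Here π_1 = (11/13)/(18/19 + 11/13) = (11/13)/(443/247) = 209/443, so E[T_1 | X_0 = 1] = 1/π_1 = (18/19 + 11/13)/(11/13) = (443/247)/(11/13) = 443/209.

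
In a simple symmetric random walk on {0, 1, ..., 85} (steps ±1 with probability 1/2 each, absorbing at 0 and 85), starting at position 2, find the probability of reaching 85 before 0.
P(hit 85 before 0) = 2/85

Let u_k = P(hit 85 before 0 | start at k). Then u_0 = 0, u_85 = 1, and u_k = u_{k-1}/2 + u_{k+1}/2 for 1 ≤ k ≤ 84. This harmonic recurrence is solved by u_k = k/85, giving u_2 = 2/85.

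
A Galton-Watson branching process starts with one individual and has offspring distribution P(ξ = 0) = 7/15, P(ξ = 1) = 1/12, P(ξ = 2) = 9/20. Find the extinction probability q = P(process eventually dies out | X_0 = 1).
q = 1

Mean offspring μ = 0·7/15 + 1·1/12 + 2·9/20 = 59/60 ≤ 1. For μ ≤ 1 with offspring not concentrated at 1, the Galton-Watson process goes extinct almost surely, so q = 1.
(Algebraic check: The pgf is f(s) = 7/15 + 1/12·s + 9/20·s². The extinction probability q is the smallest fixed point of f in [0, 1]. Setting s = f(s):
  9/20·s² + (1/12 − 1)·s + 7/15 = 0
  9/20·s² − (7/15 + 9/20)·s + 7/15 = 0
which factors as (s − 1)·(9/20·s − 7/15) = 0, giving roots s = 1 and s = (7/15)/(9/20) = 28/27. Since 28/27 ≥ 1, the smallest root in [0, 1] is s = 1.)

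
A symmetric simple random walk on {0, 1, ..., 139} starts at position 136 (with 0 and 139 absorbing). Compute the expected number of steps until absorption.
E[τ | X_0 = 136] = 408

Let v_k = E[τ | X_0 = k]. Boundary: v_0 = v_139 = 0. Recurrence: v_k = 1 + (v_{k-1} + v_{k+1})/2 for 1 ≤ k ≤ 138. The particular solution to v_k − (v_{k-1} + v_{k+1})/2 = 1 is v_k = −k^2. Adding homogeneous solution A + B k and matching boundaries gives v_k = k (139 − k). Substituting k = 136: v_136 = 136 · 3 = 408.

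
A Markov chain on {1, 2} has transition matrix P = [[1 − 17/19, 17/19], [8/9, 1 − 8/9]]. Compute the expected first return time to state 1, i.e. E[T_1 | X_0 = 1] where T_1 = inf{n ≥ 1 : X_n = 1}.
E[T_1 | X_0 = 1] = 1/π_1 = 305/152

For an irreducible recurrent Markov chain with stationary distribution π, E[T_i | X_0 = i] = 1/π_i (Kac's formula). Here π_1 = (8/9)/(17/19 + 8/9) = (8/9)/(305/171) = 152/305, so E[T_1 | X_0 = 1] = 1/π_1 = (17/19 + 8/9)/(8/9) = (305/171)/(8/9) = 305/152.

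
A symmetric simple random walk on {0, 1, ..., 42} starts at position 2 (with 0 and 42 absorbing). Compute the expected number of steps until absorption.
E[τ | X_0 = 2] = 80

Let v_k = E[τ | X_0 = k]. Boundary: v_0 = v_42 = 0. Recurrence: v_k = 1 + (v_{k-1} + v_{k+1})/2 for 1 ≤ k ≤ 41. The particular solution to v_k − (v_{k-1} + v_{k+1})/2 = 1 is v_k = −k^2. Adding homogeneous solution A + B k and matching boundaries gives v_k = k (42 − k). Substituting k = 2: v_2 = 2 · 40 = 80.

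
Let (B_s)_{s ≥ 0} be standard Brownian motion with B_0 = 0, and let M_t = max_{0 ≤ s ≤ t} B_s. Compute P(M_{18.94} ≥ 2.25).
P(M_{18.94} ≥ 2.25) = 2·P(B_{18.94} ≥ 2.25) = 2(1 − Φ(2.25/√18.94)) ≈ 0.6052

By the reflection principle for Brownian motion, P(M_t ≥ a) = 2 · P(B_t ≥ a) for a ≥ 0. Since B_t ~ N(0, t), P(B_t ≥ 2.25) = 1 − Φ(2.25/√t) = 1 − Φ(2.25/√18.94) = 1 − Φ(0.5170). So
  P(M_{18.94} ≥ 2.25) = 2(1 − Φ(0.5170)) ≈ 0.6052.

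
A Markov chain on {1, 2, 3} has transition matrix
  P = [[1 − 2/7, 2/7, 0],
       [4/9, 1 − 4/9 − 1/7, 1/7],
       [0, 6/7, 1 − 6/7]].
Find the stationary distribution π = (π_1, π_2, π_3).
π = (4/7, 18/49, 3/49)

This is a birth-death chain on three states, which satisfies detailed balance: π_1 · P_{12} = π_2 · P_{21} and π_2 · P_{23} = π_3 · P_{32}.
From π_1 · 2/7 = π_2 · 4/9: π_2/π_1 = (2/7)/(4/9) = 9/14.
From π_2 · 1/7 = π_3 · 6/7: π_3/π_2 = (1/7)/(6/7) = 1/6.
Take π_1 proportional to 1; then unnormalized π = (1, 9/14, 3/28). Normalize by dividing by the sum 7/4:
  π = (4/7, 18/49, 3/49).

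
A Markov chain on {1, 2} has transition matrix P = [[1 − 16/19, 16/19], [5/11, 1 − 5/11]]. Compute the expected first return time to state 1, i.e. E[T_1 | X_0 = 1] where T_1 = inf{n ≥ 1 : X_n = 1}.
E[T_1 | X_0 = 1] = 1/π_1 = 271/95

For an irreducible recurrent Markov chain with stationary distribution π, E[T_i | X_0 = i] = 1/π_i (Kac's formula). Here π_1 = (5/11)/(16/19 + 5/11) = (5/11)/(271/209) = 95/271, so E[T_1 | X_0 = 1] = 1/π_1 = (16/19 + 5/11)/(5/11) = (271/209)/(5/11) = 271/95.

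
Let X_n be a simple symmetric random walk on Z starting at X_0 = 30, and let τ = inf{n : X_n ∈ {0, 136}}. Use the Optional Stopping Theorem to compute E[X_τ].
E[X_τ] = 30

X_n is a martingale and τ is a bounded-mean stopping time (indeed τ is finite a.s. with bounded expectation since the walk is in a bounded region). By the OST, E[X_τ] = E[X_0] = 30. Equivalently: E[X_τ] = 136 · P(hit 136 first) + 0 · P(hit 0 first) = 136 · (30/136) = 30.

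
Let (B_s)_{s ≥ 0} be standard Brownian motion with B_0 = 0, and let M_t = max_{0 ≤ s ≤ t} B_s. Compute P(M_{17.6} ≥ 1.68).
P(M_{17.6} ≥ 1.68) = 2·P(B_{17.6} ≥ 1.68) = 2(1 − Φ(1.68/√17.6)) ≈ 0.6888

By the reflection principle for Brownian motion, P(M_t ≥ a) = 2 · P(B_t ≥ a) for a ≥ 0. Since B_t ~ N(0, t), P(B_t ≥ 1.68) = 1 − Φ(1.68/√t) = 1 − Φ(1.68/√17.6) = 1 − Φ(0.4005). So
  P(M_{17.6} ≥ 1.68) = 2(1 − Φ(0.4005)) ≈ 0.6888.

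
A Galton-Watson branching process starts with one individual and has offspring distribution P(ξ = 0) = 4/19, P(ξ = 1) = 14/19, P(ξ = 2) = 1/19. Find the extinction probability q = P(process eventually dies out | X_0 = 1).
q = 1

Mean offspring μ = 0·4/19 + 1·14/19 + 2·1/19 = 16/19 ≤ 1. For μ ≤ 1 with offspring not concentrated at 1, the Galton-Watson process goes extinct almost surely, so q = 1.
(Algebraic check: The pgf is f(s) = 4/19 + 14/19·s + 1/19·s². The extinction probability q is the smallest fixed point of f in [0, 1]. Setting s = f(s):
  1/19·s² + (14/19 − 1)·s + 4/19 = 0
  1/19·s² − (4/19 + 1/19)·s + 4/19 = 0
which factors as (s − 1)·(1/19·s − 4/19) = 0, giving roots s = 1 and s = (4/19)/(1/19) = 4. Since 4 ≥ 1, the smallest root in [0, 1] is s = 1.)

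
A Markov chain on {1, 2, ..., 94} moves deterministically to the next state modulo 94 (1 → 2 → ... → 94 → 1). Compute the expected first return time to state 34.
E[T_34 | X_0 = 34] = 94

The chain cycles deterministically, so starting at state 34 it returns in exactly 94 steps. Equivalently, the stationary distribution is uniform π_j = 1/94 for every state j, so by Kac's formula E[T_34] = 1/π_34 = 94.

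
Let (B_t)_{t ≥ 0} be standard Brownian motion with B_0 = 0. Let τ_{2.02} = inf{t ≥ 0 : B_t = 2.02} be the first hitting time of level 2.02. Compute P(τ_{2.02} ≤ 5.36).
P(τ_{2.02} ≤ 5.36) = 2(1 − Φ(2.02/√5.36)) = 2(1 − Φ(0.8725)) ≈ 0.3829

By the reflection principle for standard BM, P(τ_b ≤ t) = 2 · P(B_t ≥ b). Since B_t ~ N(0, t), P(B_t ≥ 2.02) = 1 − Φ(2.02/√t) = 1 − Φ(2.02/√5.36) = 1 − Φ(0.8725) ≈ 0.19147. Doubling: P(τ_{2.02} ≤ 5.36) ≈ 2 · 0.19147 = 0.38294 ≈ 0.3829.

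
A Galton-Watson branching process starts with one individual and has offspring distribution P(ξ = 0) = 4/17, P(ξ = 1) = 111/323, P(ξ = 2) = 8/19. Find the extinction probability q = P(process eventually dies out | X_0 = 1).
q = 19/34

The pgf is f(s) = 4/17 + 111/323·s + 8/19·s². The extinction probability q is the smallest fixed point of f in [0, 1]. Setting s = f(s):
  8/19·s² + (111/323 − 1)·s + 4/17 = 0
  8/19·s² − (4/17 + 8/19)·s + 4/17 = 0
which factors as (s − 1)·(8/19·s − 4/17) = 0, giving roots s = 1 and s = (4/17)/(8/19) = 19/34.
Mean offspring μ = 111/323 + 2·8/19 = 383/323 > 1 (supercritical), so q < 1. The extinction probability is the smaller root: q = (4/17)/(8/19) = 19/34.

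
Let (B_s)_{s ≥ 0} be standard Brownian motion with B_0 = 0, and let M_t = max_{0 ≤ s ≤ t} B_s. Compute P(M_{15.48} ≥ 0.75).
P(M_{15.48} ≥ 0.75) = 2·P(B_{15.48} ≥ 0.75) = 2(1 − Φ(0.75/√15.48)) ≈ 0.8488

By the reflection principle for Brownian motion, P(M_t ≥ a) = 2 · P(B_t ≥ a) for a ≥ 0. Since B_t ~ N(0, t), P(B_t ≥ 0.75) = 1 − Φ(0.75/√t) = 1 − Φ(0.75/√15.48) = 1 − Φ(0.1906). So
  P(M_{15.48} ≥ 0.75) = 2(1 − Φ(0.1906)) ≈ 0.8488.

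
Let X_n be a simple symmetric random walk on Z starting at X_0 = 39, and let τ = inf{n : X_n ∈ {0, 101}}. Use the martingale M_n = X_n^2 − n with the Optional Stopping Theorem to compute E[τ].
E[τ] = 2418

M_n = X_n^2 − n is a martingale (since E[X_{n+1}^2 | F_n] = X_n^2 + 1). By OST (τ has finite mean in a bounded region), E[M_τ] = E[M_0] = X_0^2 − 0 = 39^2 = 1521. Also E[M_τ] = E[X_τ^2] − E[τ]. The walk exits at 0 or 101, with P(hit 101 first) = 39/101, so E[X_τ^2] = 101^2 · 39/101 + 0 = 3939. Thus E[τ] = E[X_τ^2] − E[M_τ] = 3939 − 1521 = 2418 = 39(101 − 39) = 2418.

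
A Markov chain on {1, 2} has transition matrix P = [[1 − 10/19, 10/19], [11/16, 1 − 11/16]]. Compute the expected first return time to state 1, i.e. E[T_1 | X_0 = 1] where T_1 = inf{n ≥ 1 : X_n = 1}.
E[T_1 | X_0 = 1] = 1/π_1 = 369/209

For an irreducible recurrent Markov chain with stationary distribution π, E[T_i | X_0 = i] = 1/π_i (Kac's formula). Here π_1 = (11/16)/(10/19 + 11/16) = (11/16)/(369/304) = 209/369, so E[T_1 | X_0 = 1] = 1/π_1 = (10/19 + 11/16)/(11/16) = (369/304)/(11/16) = 369/209.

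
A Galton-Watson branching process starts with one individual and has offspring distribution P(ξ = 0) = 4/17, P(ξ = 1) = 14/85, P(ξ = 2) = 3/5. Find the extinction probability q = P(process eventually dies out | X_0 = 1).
q = 20/51

The pgf is f(s) = 4/17 + 14/85·s + 3/5·s². The extinction probability q is the smallest fixed point of f in [0, 1]. Setting s = f(s):
  3/5·s² + (14/85 − 1)·s + 4/17 = 0
  3/5·s² − (4/17 + 3/5)·s + 4/17 = 0
which factors as (s − 1)·(3/5·s − 4/17) = 0, giving roots s = 1 and s = (4/17)/(3/5) = 20/51.
Mean offspring μ = 14/85 + 2·3/5 = 116/85 > 1 (supercritical), so q < 1. The extinction probability is the smaller root: q = (4/17)/(3/5) = 20/51.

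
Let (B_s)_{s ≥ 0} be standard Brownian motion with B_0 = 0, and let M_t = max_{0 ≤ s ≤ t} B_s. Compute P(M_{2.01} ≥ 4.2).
P(M_{2.01} ≥ 4.2) = 2·P(B_{2.01} ≥ 4.2) = 2(1 − Φ(4.2/√2.01)) ≈ 0.0031

By the reflection principle for Brownian motion, P(M_t ≥ a) = 2 · P(B_t ≥ a) for a ≥ 0. Since B_t ~ N(0, t), P(B_t ≥ 4.2) = 1 − Φ(4.2/√t) = 1 − Φ(4.2/√2.01) = 1 − Φ(2.9625). So
  P(M_{2.01} ≥ 4.2) = 2(1 − Φ(2.9625)) ≈ 0.0031.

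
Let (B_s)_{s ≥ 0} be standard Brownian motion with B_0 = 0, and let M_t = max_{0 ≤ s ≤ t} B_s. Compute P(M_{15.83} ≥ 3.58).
P(M_{15.83} ≥ 3.58) = 2·P(B_{15.83} ≥ 3.58) = 2(1 − Φ(3.58/√15.83)) ≈ 0.3682

By the reflection principle for Brownian motion, P(M_t ≥ a) = 2 · P(B_t ≥ a) for a ≥ 0. Since B_t ~ N(0, t), P(B_t ≥ 3.58) = 1 − Φ(3.58/√t) = 1 − Φ(3.58/√15.83) = 1 − Φ(0.8998). So
  P(M_{15.83} ≥ 3.58) = 2(1 − Φ(0.8998)) ≈ 0.3682.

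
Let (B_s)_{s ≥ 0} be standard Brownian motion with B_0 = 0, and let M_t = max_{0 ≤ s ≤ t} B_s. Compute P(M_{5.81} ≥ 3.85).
P(M_{5.81} ≥ 3.85) = 2·P(B_{5.81} ≥ 3.85) = 2(1 − Φ(3.85/√5.81)) ≈ 0.1102

By the reflection principle for Brownian motion, P(M_t ≥ a) = 2 · P(B_t ≥ a) for a ≥ 0. Since B_t ~ N(0, t), P(B_t ≥ 3.85) = 1 − Φ(3.85/√t) = 1 − Φ(3.85/√5.81) = 1 − Φ(1.5972). So
  P(M_{5.81} ≥ 3.85) = 2(1 − Φ(1.5972)) ≈ 0.1102.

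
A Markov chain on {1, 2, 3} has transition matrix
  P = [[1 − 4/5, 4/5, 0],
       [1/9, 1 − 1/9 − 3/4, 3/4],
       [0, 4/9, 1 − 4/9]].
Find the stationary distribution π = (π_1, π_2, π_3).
π = (20/407, 144/407, 243/407)

This is a birth-death chain on three states, which satisfies detailed balance: π_1 · P_{12} = π_2 · P_{21} and π_2 · P_{23} = π_3 · P_{32}.
From π_1 · 4/5 = π_2 · 1/9: π_2/π_1 = (4/5)/(1/9) = 36/5.
From π_2 · 3/4 = π_3 · 4/9: π_3/π_2 = (3/4)/(4/9) = 27/16.
Take π_1 proportional to 1; then unnormalized π = (1, 36/5, 243/20). Normalize by dividing by the sum 407/20:
  π = (20/407, 144/407, 243/407).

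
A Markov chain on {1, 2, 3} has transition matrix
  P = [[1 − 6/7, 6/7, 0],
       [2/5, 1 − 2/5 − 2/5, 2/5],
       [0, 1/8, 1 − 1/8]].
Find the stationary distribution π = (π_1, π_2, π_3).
π = (1/10, 3/14, 24/35)

This is a birth-death chain on three states, which satisfies detailed balance: π_1 · P_{12} = π_2 · P_{21} and π_2 · P_{23} = π_3 · P_{32}.
From π_1 · 6/7 = π_2 · 2/5: π_2/π_1 = (6/7)/(2/5) = 15/7.
From π_2 · 2/5 = π_3 · 1/8: π_3/π_2 = (2/5)/(1/8) = 16/5.
Take π_1 proportional to 1; then unnormalized π = (1, 15/7, 48/7). Normalize by dividing by the sum 10:
  π = (1/10, 3/14, 24/35).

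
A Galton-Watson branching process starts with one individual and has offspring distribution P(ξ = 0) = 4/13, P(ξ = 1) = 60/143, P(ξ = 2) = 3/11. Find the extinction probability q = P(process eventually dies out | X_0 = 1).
q = 1

Mean offspring μ = 0·4/13 + 1·60/143 + 2·3/11 = 138/143 ≤ 1. For μ ≤ 1 with offspring not concentrated at 1, the Galton-Watson process goes extinct almost surely, so q = 1.
(Algebraic check: The pgf is f(s) = 4/13 + 60/143·s + 3/11·s². The extinction probability q is the smallest fixed point of f in [0, 1]. Setting s = f(s):
  3/11·s² + (60/143 − 1)·s + 4/13 = 0
  3/11·s² − (4/13 + 3/11)·s + 4/13 = 0
which factors as (s − 1)·(3/11·s − 4/13) = 0, giving roots s = 1 and s = (4/13)/(3/11) = 44/39. Since 44/39 ≥ 1, the smallest root in [0, 1] is s = 1.)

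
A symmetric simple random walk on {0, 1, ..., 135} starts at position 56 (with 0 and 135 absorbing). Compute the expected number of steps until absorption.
E[τ | X_0 = 56] = 4424

Let v_k = E[τ | X_0 = k]. Boundary: v_0 = v_135 = 0. Recurrence: v_k = 1 + (v_{k-1} + v_{k+1})/2 for 1 ≤ k ≤ 134. The particular solution to v_k − (v_{k-1} + v_{k+1})/2 = 1 is v_k = −k^2. Adding homogeneous solution A + B k and matching boundaries gives v_k = k (135 − k). Substituting k = 56: v_56 = 56 · 79 = 4424.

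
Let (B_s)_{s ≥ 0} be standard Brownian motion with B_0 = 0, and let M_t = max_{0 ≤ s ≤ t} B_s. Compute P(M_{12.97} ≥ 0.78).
P(M_{12.97} ≥ 0.78) = 2·P(B_{12.97} ≥ 0.78) = 2(1 − Φ(0.78/√12.97)) ≈ 0.8285

By the reflection principle for Brownian motion, P(M_t ≥ a) = 2 · P(B_t ≥ a) for a ≥ 0. Since B_t ~ N(0, t), P(B_t ≥ 0.78) = 1 − Φ(0.78/√t) = 1 − Φ(0.78/√12.97) = 1 − Φ(0.2166). So
  P(M_{12.97} ≥ 0.78) = 2(1 − Φ(0.2166)) ≈ 0.8285.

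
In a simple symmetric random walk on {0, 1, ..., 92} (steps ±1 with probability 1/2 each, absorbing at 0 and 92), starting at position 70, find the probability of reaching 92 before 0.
P(hit 92 before 0) = 70/92 = 35/46

Let u_k = P(hit 92 before 0 | start at k). Then u_0 = 0, u_92 = 1, and u_k = u_{k-1}/2 + u_{k+1}/2 for 1 ≤ k ≤ 91. This harmonic recurrence is solved by u_k = k/92, giving u_70 = 70/92 = 35/46.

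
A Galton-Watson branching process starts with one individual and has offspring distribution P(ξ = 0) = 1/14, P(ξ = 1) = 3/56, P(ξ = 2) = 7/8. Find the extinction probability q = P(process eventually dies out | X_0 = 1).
q = 4/49

The pgf is f(s) = 1/14 + 3/56·s + 7/8·s². The extinction probability q is the smallest fixed point of f in [0, 1]. Setting s = f(s):
  7/8·s² + (3/56 − 1)·s + 1/14 = 0
  7/8·s² − (1/14 + 7/8)·s + 1/14 = 0
which factors as (s − 1)·(7/8·s − 1/14) = 0, giving roots s = 1 and s = (1/14)/(7/8) = 4/49.
Mean offspring μ = 3/56 + 2·7/8 = 101/56 > 1 (supercritical), so q < 1. The extinction probability is the smaller root: q = (1/14)/(7/8) = 4/49.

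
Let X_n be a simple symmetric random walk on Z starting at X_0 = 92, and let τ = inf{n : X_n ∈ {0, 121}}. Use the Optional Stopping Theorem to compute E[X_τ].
E[X_τ] = 92

X_n is a martingale and τ is a bounded-mean stopping time (indeed τ is finite a.s. with bounded expectation since the walk is in a bounded region). By the OST, E[X_τ] = E[X_0] = 92. Equivalently: E[X_τ] = 121 · P(hit 121 first) + 0 · P(hit 0 first) = 121 · (92/121) = 92.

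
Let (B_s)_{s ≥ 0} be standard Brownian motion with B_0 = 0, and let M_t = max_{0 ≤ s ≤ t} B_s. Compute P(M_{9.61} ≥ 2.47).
P(M_{9.61} ≥ 2.47) = 2·P(B_{9.61} ≥ 2.47) = 2(1 − Φ(2.47/√9.61)) ≈ 0.4256

By the reflection principle for Brownian motion, P(M_t ≥ a) = 2 · P(B_t ≥ a) for a ≥ 0. Since B_t ~ N(0, t), P(B_t ≥ 2.47) = 1 − Φ(2.47/√t) = 1 − Φ(2.47/√9.61) = 1 − Φ(0.7968). So
  P(M_{9.61} ≥ 2.47) = 2(1 − Φ(0.7968)) ≈ 0.4256.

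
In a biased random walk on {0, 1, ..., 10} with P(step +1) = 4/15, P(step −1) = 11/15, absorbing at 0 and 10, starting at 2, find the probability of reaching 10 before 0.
P(hit 10 before 0) = (1 − (11/4)^2) / (1 − (11/4)^10) = 65536/247013105

Let u_k denote P(reach 10 before 0 | start at k). Boundary: u_0 = 0, u_10 = 1. Recurrence: u_k = 4/15·u_{k+1} + 11/15·u_{k-1} for 1 ≤ k ≤ 9. Try u_k = A + B·r^k with r = q/p = (11/15)/(4/15) = 11/4. Substitution satisfies the recurrence; boundary conditions give:
  u_k = (1 − r^k) / (1 − r^N) = (1 − (11/4)^2) / (1 − (11/4)^10) = 65536/247013105.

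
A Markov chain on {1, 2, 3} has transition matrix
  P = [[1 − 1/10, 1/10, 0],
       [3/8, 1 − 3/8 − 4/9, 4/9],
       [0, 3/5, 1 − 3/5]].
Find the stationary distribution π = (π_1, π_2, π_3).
π = (405/593, 108/593, 80/593)

This is a birth-death chain on three states, which satisfies detailed balance: π_1 · P_{12} = π_2 · P_{21} and π_2 · P_{23} = π_3 · P_{32}.
From π_1 · 1/10 = π_2 · 3/8: π_2/π_1 = (1/10)/(3/8) = 4/15.
From π_2 · 4/9 = π_3 · 3/5: π_3/π_2 = (4/9)/(3/5) = 20/27.
Take π_1 proportional to 1; then unnormalized π = (1, 4/15, 16/81). Normalize by dividing by the sum 593/405:
  π = (405/593, 108/593, 80/593).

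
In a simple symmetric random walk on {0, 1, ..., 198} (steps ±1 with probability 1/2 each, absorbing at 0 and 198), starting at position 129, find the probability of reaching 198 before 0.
P(hit 198 before 0) = 129/198 = 43/66

Let u_k = P(hit 198 before 0 | start at k). Then u_0 = 0, u_198 = 1, and u_k = u_{k-1}/2 + u_{k+1}/2 for 1 ≤ k ≤ 197. This harmonic recurrence is solved by u_k = k/198, giving u_129 = 129/198 = 43/66.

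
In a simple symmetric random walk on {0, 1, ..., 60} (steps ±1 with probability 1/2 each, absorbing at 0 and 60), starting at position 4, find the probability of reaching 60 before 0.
P(hit 60 before 0) = 4/60 = 1/15

Let u_k = P(hit 60 before 0 | start at k). Then u_0 = 0, u_60 = 1, and u_k = u_{k-1}/2 + u_{k+1}/2 for 1 ≤ k ≤ 59. This harmonic recurrence is solved by u_k = k/60, giving u_4 = 4/60 = 1/15.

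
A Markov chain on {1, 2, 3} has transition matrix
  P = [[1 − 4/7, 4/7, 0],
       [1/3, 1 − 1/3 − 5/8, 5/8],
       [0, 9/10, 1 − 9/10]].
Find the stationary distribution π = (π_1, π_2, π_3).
π = (21/82, 18/41, 25/82)

This is a birth-death chain on three states, which satisfies detailed balance: π_1 · P_{12} = π_2 · P_{21} and π_2 · P_{23} = π_3 · P_{32}.
From π_1 · 4/7 = π_2 · 1/3: π_2/π_1 = (4/7)/(1/3) = 12/7.
From π_2 · 5/8 = π_3 · 9/10: π_3/π_2 = (5/8)/(9/10) = 25/36.
Take π_1 proportional to 1; then unnormalized π = (1, 12/7, 25/21). Normalize by dividing by the sum 82/21:
  π = (21/82, 18/41, 25/82).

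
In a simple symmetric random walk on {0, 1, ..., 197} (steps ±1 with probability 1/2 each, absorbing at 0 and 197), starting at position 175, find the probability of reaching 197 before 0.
P(hit 197 before 0) = 175/197

Let u_k = P(hit 197 before 0 | start at k). Then u_0 = 0, u_197 = 1, and u_k = u_{k-1}/2 + u_{k+1}/2 for 1 ≤ k ≤ 196. This harmonic recurrence is solved by u_k = k/197, giving u_175 = 175/197.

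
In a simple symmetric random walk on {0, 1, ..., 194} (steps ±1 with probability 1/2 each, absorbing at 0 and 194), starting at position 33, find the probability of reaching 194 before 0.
P(hit 194 before 0) = 33/194

Let u_k = P(hit 194 before 0 | start at k). Then u_0 = 0, u_194 = 1, and u_k = u_{k-1}/2 + u_{k+1}/2 for 1 ≤ k ≤ 193. This harmonic recurrence is solved by u_k = k/194, giving u_33 = 33/194.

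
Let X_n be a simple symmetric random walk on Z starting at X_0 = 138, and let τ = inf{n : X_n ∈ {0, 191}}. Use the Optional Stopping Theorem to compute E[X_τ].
E[X_τ] = 138

X_n is a martingale and τ is a bounded-mean stopping time (indeed τ is finite a.s. with bounded expectation since the walk is in a bounded region). By the OST, E[X_τ] = E[X_0] = 138. Equivalently: E[X_τ] = 191 · P(hit 191 first) + 0 · P(hit 0 first) = 191 · (138/191) = 138.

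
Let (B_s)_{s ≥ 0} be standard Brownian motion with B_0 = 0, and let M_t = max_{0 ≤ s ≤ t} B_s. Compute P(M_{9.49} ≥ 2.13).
P(M_{9.49} ≥ 2.13) = 2·P(B_{9.49} ≥ 2.13) = 2(1 − Φ(2.13/√9.49)) ≈ 0.4893

By the reflection principle for Brownian motion, P(M_t ≥ a) = 2 · P(B_t ≥ a) for a ≥ 0. Since B_t ~ N(0, t), P(B_t ≥ 2.13) = 1 − Φ(2.13/√t) = 1 − Φ(2.13/√9.49) = 1 − Φ(0.6914). So
  P(M_{9.49} ≥ 2.13) = 2(1 − Φ(0.6914)) ≈ 0.4893.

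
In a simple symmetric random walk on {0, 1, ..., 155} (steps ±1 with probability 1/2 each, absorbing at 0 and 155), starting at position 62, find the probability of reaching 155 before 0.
P(hit 155 before 0) = 62/155 = 2/5

Let u_k = P(hit 155 before 0 | start at k). Then u_0 = 0, u_155 = 1, and u_k = u_{k-1}/2 + u_{k+1}/2 for 1 ≤ k ≤ 154. This harmonic recurrence is solved by u_k = k/155, giving u_62 = 62/155 = 2/5.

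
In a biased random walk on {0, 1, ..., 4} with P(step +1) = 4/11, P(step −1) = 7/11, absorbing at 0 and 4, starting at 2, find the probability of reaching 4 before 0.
P(hit 4 before 0) = (1 − (7/4)^2) / (1 − (7/4)^4) = 16/65

Let u_k denote P(reach 4 before 0 | start at k). Boundary: u_0 = 0, u_4 = 1. Recurrence: u_k = 4/11·u_{k+1} + 7/11·u_{k-1} for 1 ≤ k ≤ 3. Try u_k = A + B·r^k with r = q/p = (7/11)/(4/11) = 7/4. Substitution satisfies the recurrence; boundary conditions give:
  u_k = (1 − r^k) / (1 − r^N) = (1 − (7/4)^2) / (1 − (7/4)^4) = 16/65.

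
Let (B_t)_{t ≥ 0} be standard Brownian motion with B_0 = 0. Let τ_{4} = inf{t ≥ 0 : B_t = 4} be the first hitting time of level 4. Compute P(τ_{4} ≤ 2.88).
P(τ_{4} ≤ 2.88) = 2(1 − Φ(4/√2.88)) = 2(1 − Φ(2.3570)) ≈ 0.0184

By the reflection principle for standard BM, P(τ_b ≤ t) = 2 · P(B_t ≥ b). Since B_t ~ N(0, t), P(B_t ≥ 4) = 1 − Φ(4/√t) = 1 − Φ(4/√2.88) = 1 − Φ(2.3570) ≈ 0.00921. Doubling: P(τ_{4} ≤ 2.88) ≈ 2 · 0.00921 = 0.01842 ≈ 0.0184.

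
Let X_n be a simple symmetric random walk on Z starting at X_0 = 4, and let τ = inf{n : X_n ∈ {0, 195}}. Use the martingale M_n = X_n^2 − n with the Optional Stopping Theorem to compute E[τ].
E[τ] = 764

M_n = X_n^2 − n is a martingale (since E[X_{n+1}^2 | F_n] = X_n^2 + 1). By OST (τ has finite mean in a bounded region), E[M_τ] = E[M_0] = X_0^2 − 0 = 4^2 = 16. Also E[M_τ] = E[X_τ^2] − E[τ]. The walk exits at 0 or 195, with P(hit 195 first) = 4/195, so E[X_τ^2] = 195^2 · 4/195 + 0 = 780. Thus E[τ] = E[X_τ^2] − E[M_τ] = 780 − 16 = 764 = 4(195 − 4) = 764.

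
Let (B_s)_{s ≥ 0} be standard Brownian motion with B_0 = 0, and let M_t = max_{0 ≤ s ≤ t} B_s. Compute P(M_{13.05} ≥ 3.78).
P(M_{13.05} ≥ 3.78) = 2·P(B_{13.05} ≥ 3.78) = 2(1 − Φ(3.78/√13.05)) ≈ 0.2954

By the reflection principle for Brownian motion, P(M_t ≥ a) = 2 · P(B_t ≥ a) for a ≥ 0. Since B_t ~ N(0, t), P(B_t ≥ 3.78) = 1 − Φ(3.78/√t) = 1 − Φ(3.78/√13.05) = 1 − Φ(1.0464). So
  P(M_{13.05} ≥ 3.78) = 2(1 − Φ(1.0464)) ≈ 0.2954.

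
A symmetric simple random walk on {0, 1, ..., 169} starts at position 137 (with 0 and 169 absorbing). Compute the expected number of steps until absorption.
E[τ | X_0 = 137] = 4384

Let v_k = E[τ | X_0 = k]. Boundary: v_0 = v_169 = 0. Recurrence: v_k = 1 + (v_{k-1} + v_{k+1})/2 for 1 ≤ k ≤ 168. The particular solution to v_k − (v_{k-1} + v_{k+1})/2 = 1 is v_k = −k^2. Adding homogeneous solution A + B k and matching boundaries gives v_k = k (169 − k). Substituting k = 137: v_137 = 137 · 32 = 4384.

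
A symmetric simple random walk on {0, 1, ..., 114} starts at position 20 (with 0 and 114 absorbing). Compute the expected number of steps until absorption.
E[τ | X_0 = 20] = 1880

Let v_k = E[τ | X_0 = k]. Boundary: v_0 = v_114 = 0. Recurrence: v_k = 1 + (v_{k-1} + v_{k+1})/2 for 1 ≤ k ≤ 113. The particular solution to v_k − (v_{k-1} + v_{k+1})/2 = 1 is v_k = −k^2. Adding homogeneous solution A + B k and matching boundaries gives v_k = k (114 − k). Substituting k = 20: v_20 = 20 · 94 = 1880.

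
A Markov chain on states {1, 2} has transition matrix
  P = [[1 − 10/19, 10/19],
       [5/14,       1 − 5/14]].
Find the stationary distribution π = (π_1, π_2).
π_1 = 19/47, π_2 = 28/47

Solve πP = π with π_1 + π_2 = 1. From πP = π: π_1 · (1 − 10/19) + π_2 · 5/14 = π_1 ⇒ π_2 · 5/14 = π_1 · 10/19 ⇒ π_2/π_1 = (10/19)/(5/14) = 28/19. Together with π_1 + π_2 = 1:
  π_1 = (5/14)/(10/19 + 5/14) = (5/14)/(235/266) = 19/47,
  π_2 = (10/19)/(10/19 + 5/14) = (10/19)/(235/266) = 28/47.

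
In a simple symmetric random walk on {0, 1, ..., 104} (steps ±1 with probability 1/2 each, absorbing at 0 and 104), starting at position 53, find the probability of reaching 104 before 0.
P(hit 104 before 0) = 53/104

Let u_k = P(hit 104 before 0 | start at k). Then u_0 = 0, u_104 = 1, and u_k = u_{k-1}/2 + u_{k+1}/2 for 1 ≤ k ≤ 103. This harmonic recurrence is solved by u_k = k/104, giving u_53 = 53/104.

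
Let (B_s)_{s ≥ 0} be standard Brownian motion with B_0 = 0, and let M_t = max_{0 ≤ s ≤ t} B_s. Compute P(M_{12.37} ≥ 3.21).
P(M_{12.37} ≥ 3.21) = 2·P(B_{12.37} ≥ 3.21) = 2(1 − Φ(3.21/√12.37)) ≈ 0.3614

By the reflection principle for Brownian motion, P(M_t ≥ a) = 2 · P(B_t ≥ a) for a ≥ 0. Since B_t ~ N(0, t), P(B_t ≥ 3.21) = 1 − Φ(3.21/√t) = 1 − Φ(3.21/√12.37) = 1 − Φ(0.9127). So
  P(M_{12.37} ≥ 3.21) = 2(1 − Φ(0.9127)) ≈ 0.3614.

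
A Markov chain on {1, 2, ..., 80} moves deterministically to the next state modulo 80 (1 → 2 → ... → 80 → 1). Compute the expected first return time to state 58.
E[T_58 | X_0 = 58] = 80

The chain cycles deterministically, so starting at state 58 it returns in exactly 80 steps. Equivalently, the stationary distribution is uniform π_j = 1/80 for every state j, so by Kac's formula E[T_58] = 1/π_58 = 80.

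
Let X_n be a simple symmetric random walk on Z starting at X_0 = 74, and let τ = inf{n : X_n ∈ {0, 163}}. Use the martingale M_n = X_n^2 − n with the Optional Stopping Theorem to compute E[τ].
E[τ] = 6586

M_n = X_n^2 − n is a martingale (since E[X_{n+1}^2 | F_n] = X_n^2 + 1). By OST (τ has finite mean in a bounded region), E[M_τ] = E[M_0] = X_0^2 − 0 = 74^2 = 5476. Also E[M_τ] = E[X_τ^2] − E[τ]. The walk exits at 0 or 163, with P(hit 163 first) = 74/163, so E[X_τ^2] = 163^2 · 74/163 + 0 = 12062. Thus E[τ] = E[X_τ^2] − E[M_τ] = 12062 − 5476 = 6586 = 74(163 − 74) = 6586.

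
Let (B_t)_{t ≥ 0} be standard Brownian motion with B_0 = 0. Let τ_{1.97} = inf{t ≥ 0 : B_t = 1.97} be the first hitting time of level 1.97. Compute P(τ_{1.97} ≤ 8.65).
P(τ_{1.97} ≤ 8.65) = 2(1 − Φ(1.97/√8.65)) = 2(1 − Φ(0.6698)) ≈ 0.5030

By the reflection principle for standard BM, P(τ_b ≤ t) = 2 · P(B_t ≥ b). Since B_t ~ N(0, t), P(B_t ≥ 1.97) = 1 − Φ(1.97/√t) = 1 − Φ(1.97/√8.65) = 1 − Φ(0.6698) ≈ 0.25149. Doubling: P(τ_{1.97} ≤ 8.65) ≈ 2 · 0.25149 = 0.50298 ≈ 0.5030.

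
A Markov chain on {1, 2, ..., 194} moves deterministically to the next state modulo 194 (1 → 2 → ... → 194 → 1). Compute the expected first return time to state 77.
E[T_77 | X_0 = 77] = 194

The chain cycles deterministically, so starting at state 77 it returns in exactly 194 steps. Equivalently, the stationary distribution is uniform π_j = 1/194 for every state j, so by Kac's formula E[T_77] = 1/π_77 = 194.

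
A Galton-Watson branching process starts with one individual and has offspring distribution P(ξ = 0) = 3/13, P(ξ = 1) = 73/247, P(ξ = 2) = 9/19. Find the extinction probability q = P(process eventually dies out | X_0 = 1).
q = 19/39

The pgf is f(s) = 3/13 + 73/247·s + 9/19·s². The extinction probability q is the smallest fixed point of f in [0, 1]. Setting s = f(s):
  9/19·s² + (73/247 − 1)·s + 3/13 = 0
  9/19·s² − (3/13 + 9/19)·s + 3/13 = 0
which factors as (s − 1)·(9/19·s − 3/13) = 0, giving roots s = 1 and s = (3/13)/(9/19) = 19/39.
Mean offspring μ = 73/247 + 2·9/19 = 307/247 > 1 (supercritical), so q < 1. The extinction probability is the smaller root: q = (3/13)/(9/19) = 19/39.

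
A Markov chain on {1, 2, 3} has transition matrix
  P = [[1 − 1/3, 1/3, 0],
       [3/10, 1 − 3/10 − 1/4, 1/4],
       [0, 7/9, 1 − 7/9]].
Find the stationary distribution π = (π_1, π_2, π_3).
π = (126/311, 140/311, 45/311)

This is a birth-death chain on three states, which satisfies detailed balance: π_1 · P_{12} = π_2 · P_{21} and π_2 · P_{23} = π_3 · P_{32}.
From π_1 · 1/3 = π_2 · 3/10: π_2/π_1 = (1/3)/(3/10) = 10/9.
From π_2 · 1/4 = π_3 · 7/9: π_3/π_2 = (1/4)/(7/9) = 9/28.
Take π_1 proportional to 1; then unnormalized π = (1, 10/9, 5/14). Normalize by dividing by the sum 311/126:
  π = (126/311, 140/311, 45/311).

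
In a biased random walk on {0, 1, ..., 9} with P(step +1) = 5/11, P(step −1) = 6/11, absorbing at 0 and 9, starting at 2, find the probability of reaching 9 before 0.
P(hit 9 before 0) = (1 − (6/5)^2) / (1 − (6/5)^9) = 859375/8124571

Let u_k denote P(reach 9 before 0 | start at k). Boundary: u_0 = 0, u_9 = 1. Recurrence: u_k = 5/11·u_{k+1} + 6/11·u_{k-1} for 1 ≤ k ≤ 8. Try u_k = A + B·r^k with r = q/p = (6/11)/(5/11) = 6/5. Substitution satisfies the recurrence; boundary conditions give:
  u_k = (1 − r^k) / (1 − r^N) = (1 − (6/5)^2) / (1 − (6/5)^9) = 859375/8124571.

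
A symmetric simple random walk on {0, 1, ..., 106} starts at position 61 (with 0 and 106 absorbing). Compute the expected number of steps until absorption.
E[τ | X_0 = 61] = 2745

Let v_k = E[τ | X_0 = k]. Boundary: v_0 = v_106 = 0. Recurrence: v_k = 1 + (v_{k-1} + v_{k+1})/2 for 1 ≤ k ≤ 105. The particular solution to v_k − (v_{k-1} + v_{k+1})/2 = 1 is v_k = −k^2. Adding homogeneous solution A + B k and matching boundaries gives v_k = k (106 − k). Substituting k = 61: v_61 = 61 · 45 = 2745.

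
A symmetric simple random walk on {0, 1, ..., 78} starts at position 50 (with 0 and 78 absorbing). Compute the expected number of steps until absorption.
E[τ | X_0 = 50] = 1400

Let v_k = E[τ | X_0 = k]. Boundary: v_0 = v_78 = 0. Recurrence: v_k = 1 + (v_{k-1} + v_{k+1})/2 for 1 ≤ k ≤ 77. The particular solution to v_k − (v_{k-1} + v_{k+1})/2 = 1 is v_k = −k^2. Adding homogeneous solution A + B k and matching boundaries gives v_k = k (78 − k). Substituting k = 50: v_50 = 50 · 28 = 1400.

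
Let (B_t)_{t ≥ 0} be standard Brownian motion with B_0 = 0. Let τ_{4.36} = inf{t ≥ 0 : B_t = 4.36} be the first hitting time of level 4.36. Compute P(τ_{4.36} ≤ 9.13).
P(τ_{4.36} ≤ 9.13) = 2(1 − Φ(4.36/√9.13)) = 2(1 − Φ(1.4429)) ≈ 0.1490

By the reflection principle for standard BM, P(τ_b ≤ t) = 2 · P(B_t ≥ b). Since B_t ~ N(0, t), P(B_t ≥ 4.36) = 1 − Φ(4.36/√t) = 1 − Φ(4.36/√9.13) = 1 − Φ(1.4429) ≈ 0.07452. Doubling: P(τ_{4.36} ≤ 9.13) ≈ 2 · 0.07452 = 0.14904 ≈ 0.1490.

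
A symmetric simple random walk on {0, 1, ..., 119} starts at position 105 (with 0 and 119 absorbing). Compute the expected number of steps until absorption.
E[τ | X_0 = 105] = 1470

Let v_k = E[τ | X_0 = k]. Boundary: v_0 = v_119 = 0. Recurrence: v_k = 1 + (v_{k-1} + v_{k+1})/2 for 1 ≤ k ≤ 118. The particular solution to v_k − (v_{k-1} + v_{k+1})/2 = 1 is v_k = −k^2. Adding homogeneous solution A + B k and matching boundaries gives v_k = k (119 − k). Substituting k = 105: v_105 = 105 · 14 = 1470.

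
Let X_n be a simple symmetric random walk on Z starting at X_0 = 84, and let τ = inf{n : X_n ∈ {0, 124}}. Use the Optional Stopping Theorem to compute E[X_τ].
E[X_τ] = 84

X_n is a martingale and τ is a bounded-mean stopping time (indeed τ is finite a.s. with bounded expectation since the walk is in a bounded region). By the OST, E[X_τ] = E[X_0] = 84. Equivalently: E[X_τ] = 124 · P(hit 124 first) + 0 · P(hit 0 first) = 124 · (84/124) = 84.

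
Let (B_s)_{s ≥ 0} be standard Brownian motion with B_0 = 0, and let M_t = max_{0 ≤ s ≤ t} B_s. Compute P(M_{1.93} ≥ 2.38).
P(M_{1.93} ≥ 2.38) = 2·P(B_{1.93} ≥ 2.38) = 2(1 − Φ(2.38/√1.93)) ≈ 0.0867

By the reflection principle for Brownian motion, P(M_t ≥ a) = 2 · P(B_t ≥ a) for a ≥ 0. Since B_t ~ N(0, t), P(B_t ≥ 2.38) = 1 − Φ(2.38/√t) = 1 − Φ(2.38/√1.93) = 1 − Φ(1.7132). So
  P(M_{1.93} ≥ 2.38) = 2(1 − Φ(1.7132)) ≈ 0.0867.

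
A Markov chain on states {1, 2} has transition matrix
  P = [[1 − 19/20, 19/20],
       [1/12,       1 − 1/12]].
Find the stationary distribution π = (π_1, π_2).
π_1 = 5/62, π_2 = 57/62

Solve πP = π with π_1 + π_2 = 1. From πP = π: π_1 · (1 − 19/20) + π_2 · 1/12 = π_1 ⇒ π_2 · 1/12 = π_1 · 19/20 ⇒ π_2/π_1 = (19/20)/(1/12) = 57/5. Together with π_1 + π_2 = 1:
  π_1 = (1/12)/(19/20 + 1/12) = (1/12)/(31/30) = 5/62,
  π_2 = (19/20)/(19/20 + 1/12) = (19/20)/(31/30) = 57/62.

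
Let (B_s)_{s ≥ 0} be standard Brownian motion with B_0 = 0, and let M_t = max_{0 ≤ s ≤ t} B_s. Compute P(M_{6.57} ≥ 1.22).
P(M_{6.57} ≥ 1.22) = 2·P(B_{6.57} ≥ 1.22) = 2(1 − Φ(1.22/√6.57)) ≈ 0.6341

By the reflection principle for Brownian motion, P(M_t ≥ a) = 2 · P(B_t ≥ a) for a ≥ 0. Since B_t ~ N(0, t), P(B_t ≥ 1.22) = 1 − Φ(1.22/√t) = 1 − Φ(1.22/√6.57) = 1 − Φ(0.4760). So
  P(M_{6.57} ≥ 1.22) = 2(1 − Φ(0.4760)) ≈ 0.6341.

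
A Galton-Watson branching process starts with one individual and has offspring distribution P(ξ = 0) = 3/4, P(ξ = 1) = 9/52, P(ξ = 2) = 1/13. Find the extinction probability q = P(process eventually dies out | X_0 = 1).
q = 1

Mean offspring μ = 0·3/4 + 1·9/52 + 2·1/13 = 17/52 ≤ 1. For μ ≤ 1 with offspring not concentrated at 1, the Galton-Watson process goes extinct almost surely, so q = 1.
(Algebraic check: The pgf is f(s) = 3/4 + 9/52·s + 1/13·s². The extinction probability q is the smallest fixed point of f in [0, 1]. Setting s = f(s):
  1/13·s² + (9/52 − 1)·s + 3/4 = 0
  1/13·s² − (3/4 + 1/13)·s + 3/4 = 0
which factors as (s − 1)·(1/13·s − 3/4) = 0, giving roots s = 1 and s = (3/4)/(1/13) = 39/4. Since 39/4 ≥ 1, the smallest root in [0, 1] is s = 1.)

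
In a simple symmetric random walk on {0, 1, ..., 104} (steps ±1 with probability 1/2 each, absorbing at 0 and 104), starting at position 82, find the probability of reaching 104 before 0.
P(hit 104 before 0) = 82/104 = 41/52

Let u_k = P(hit 104 before 0 | start at k). Then u_0 = 0, u_104 = 1, and u_k = u_{k-1}/2 + u_{k+1}/2 for 1 ≤ k ≤ 103. This harmonic recurrence is solved by u_k = k/104, giving u_82 = 82/104 = 41/52.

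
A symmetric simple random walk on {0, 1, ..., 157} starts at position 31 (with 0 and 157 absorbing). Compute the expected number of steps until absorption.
E[τ | X_0 = 31] = 3906

Let v_k = E[τ | X_0 = k]. Boundary: v_0 = v_157 = 0. Recurrence: v_k = 1 + (v_{k-1} + v_{k+1})/2 for 1 ≤ k ≤ 156. The particular solution to v_k − (v_{k-1} + v_{k+1})/2 = 1 is v_k = −k^2. Adding homogeneous solution A + B k and matching boundaries gives v_k = k (157 − k). Substituting k = 31: v_31 = 31 · 126 = 3906.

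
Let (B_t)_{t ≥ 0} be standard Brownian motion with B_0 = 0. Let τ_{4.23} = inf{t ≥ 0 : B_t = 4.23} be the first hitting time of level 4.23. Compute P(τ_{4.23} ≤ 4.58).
P(τ_{4.23} ≤ 4.58) = 2(1 − Φ(4.23/√4.58)) = 2(1 − Φ(1.9765)) ≈ 0.0481

By the reflection principle for standard BM, P(τ_b ≤ t) = 2 · P(B_t ≥ b). Since B_t ~ N(0, t), P(B_t ≥ 4.23) = 1 − Φ(4.23/√t) = 1 − Φ(4.23/√4.58) = 1 − Φ(1.9765) ≈ 0.02405. Doubling: P(τ_{4.23} ≤ 4.58) ≈ 2 · 0.02405 = 0.04810 ≈ 0.0481.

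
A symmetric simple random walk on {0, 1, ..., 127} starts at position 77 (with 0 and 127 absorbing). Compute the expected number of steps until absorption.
E[τ | X_0 = 77] = 3850

Let v_k = E[τ | X_0 = k]. Boundary: v_0 = v_127 = 0. Recurrence: v_k = 1 + (v_{k-1} + v_{k+1})/2 for 1 ≤ k ≤ 126. The particular solution to v_k − (v_{k-1} + v_{k+1})/2 = 1 is v_k = −k^2. Adding homogeneous solution A + B k and matching boundaries gives v_k = k (127 − k). Substituting k = 77: v_77 = 77 · 50 = 3850.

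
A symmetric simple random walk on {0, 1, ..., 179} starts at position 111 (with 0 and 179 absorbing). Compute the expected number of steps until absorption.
E[τ | X_0 = 111] = 7548

Let v_k = E[τ | X_0 = k]. Boundary: v_0 = v_179 = 0. Recurrence: v_k = 1 + (v_{k-1} + v_{k+1})/2 for 1 ≤ k ≤ 178. The particular solution to v_k − (v_{k-1} + v_{k+1})/2 = 1 is v_k = −k^2. Adding homogeneous solution A + B k and matching boundaries gives v_k = k (179 − k). Substituting k = 111: v_111 = 111 · 68 = 7548.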